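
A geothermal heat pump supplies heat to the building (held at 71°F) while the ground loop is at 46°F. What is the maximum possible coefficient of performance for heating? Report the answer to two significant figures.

In absolute terms T_C = 280.93 K and T_H = 294.82 K, so ΔT = 13.89 K.
For a reversible cycle, COP_Carnot = T_H/ΔT = 294.82/13.89 = 21.23.

21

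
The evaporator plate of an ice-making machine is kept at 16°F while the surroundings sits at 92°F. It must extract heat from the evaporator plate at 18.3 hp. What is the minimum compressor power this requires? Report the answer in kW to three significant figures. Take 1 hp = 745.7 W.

2.18 kW

In absolute terms T_C = 264.26 K and T_H = 306.48 K, so ΔT = 42.22 K.
COP_Carnot = T_C/ΔT = 264.26/42.22 = 6.259.
Ẇ_min = Q̇/COP_Carnot = 18.30/6.259 = 2.924 hp = 2.180 kW.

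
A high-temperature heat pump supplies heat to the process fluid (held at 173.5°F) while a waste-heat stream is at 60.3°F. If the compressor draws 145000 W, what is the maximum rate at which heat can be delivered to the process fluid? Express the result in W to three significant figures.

In absolute terms T_C = 288.87 K and T_H = 351.76 K, so ΔT = 62.89 K.
COP_Carnot = T_H/ΔT = 351.76/62.89 = 5.593.
Q̇_max = COP_Carnot × Ẇ = 5.593 × 145000 W = 811000 W.

811000 W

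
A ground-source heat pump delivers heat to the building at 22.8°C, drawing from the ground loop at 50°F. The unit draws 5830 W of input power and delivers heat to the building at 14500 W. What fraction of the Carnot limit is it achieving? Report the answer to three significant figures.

0.108

COP_actual = Q̇_H/Ẇ = 14500/5830 = 2.487.
In absolute terms T_C = 283.15 K and T_H = 295.95 K, so ΔT = 12.80 K.
COP_Carnot = T_H/ΔT = 295.95/12.80 = 23.12.
η_II = COP_actual/COP_Carnot = 2.487/23.12 = 0.1076.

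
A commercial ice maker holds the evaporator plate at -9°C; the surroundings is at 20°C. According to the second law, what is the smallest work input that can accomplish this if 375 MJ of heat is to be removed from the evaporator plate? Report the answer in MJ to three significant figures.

41.2 MJ

In absolute terms T_C = 264.15 K and T_H = 293.15 K, so ΔT = 29.00 K.
The reversible limit is COP_R = T_C/ΔT = 9.109, so W_min = Q_C/COP = Q_C·ΔT/T_C.
W_min = 375.0 × 29.00/264.15 = 41.17 MJ.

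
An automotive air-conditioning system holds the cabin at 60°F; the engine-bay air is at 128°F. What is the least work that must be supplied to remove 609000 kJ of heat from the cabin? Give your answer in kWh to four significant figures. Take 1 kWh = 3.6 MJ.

22.14 kWh

In absolute terms T_C = 288.71 K and T_H = 326.48 K, so ΔT = 37.78 K.
The reversible limit is COP_R = T_C/ΔT = 7.642, so W_min = Q_C/COP = Q_C·ΔT/T_C.
W_min = 609000 × 37.78/288.71 = 79690 kJ = 22.14 kWh.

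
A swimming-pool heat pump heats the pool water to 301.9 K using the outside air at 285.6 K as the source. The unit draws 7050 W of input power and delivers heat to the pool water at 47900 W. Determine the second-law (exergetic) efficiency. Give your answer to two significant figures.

0.37

COP_actual = Q̇_H/Ẇ = 47900/7050 = 6.794.
The reservoir spacing is ΔT = 301.9 − 285.6 = 16.30 K.
COP_Carnot = T_H/ΔT = 301.90/16.30 = 18.52.
η_II = COP_actual/COP_Carnot = 6.794/18.52 = 0.3668.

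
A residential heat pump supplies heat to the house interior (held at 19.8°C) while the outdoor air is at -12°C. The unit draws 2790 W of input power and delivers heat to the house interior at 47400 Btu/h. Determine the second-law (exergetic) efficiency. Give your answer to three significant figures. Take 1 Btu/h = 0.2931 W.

0.541

Converting, Q̇_H = 47400 Btu/h = 13890 W, so COP_actual = Q̇_H/Ẇ = 13890/2790 = 4.980.
In absolute terms T_C = 261.15 K and T_H = 292.95 K, so ΔT = 31.80 K.
COP_Carnot = T_H/ΔT = 292.95/31.80 = 9.212.
η_II = COP_actual/COP_Carnot = 4.980/9.212 = 0.5405.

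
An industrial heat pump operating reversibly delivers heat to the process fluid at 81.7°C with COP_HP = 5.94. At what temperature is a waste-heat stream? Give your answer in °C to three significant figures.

22.0 °C

COP_HP = T_H/(T_H − T_C) gives T_H − T_C = T_H/COP.
With T_H = 354.85 K, T_C = 354.85 × (1 − 1/5.94) = 295.11 K.
Converting, 295.11 K = 21.96°C.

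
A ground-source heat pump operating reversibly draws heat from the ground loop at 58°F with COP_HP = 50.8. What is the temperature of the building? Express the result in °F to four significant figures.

COP_HP = T_H/(T_H − T_C) rearranges to T_H = COP·T_C/(COP − 1).
With T_C = 287.59 K, T_H = 50.8 × 287.59/49.80 = 293.37 K.
Converting, 293.37 K = 68.39°F.

68.39 °F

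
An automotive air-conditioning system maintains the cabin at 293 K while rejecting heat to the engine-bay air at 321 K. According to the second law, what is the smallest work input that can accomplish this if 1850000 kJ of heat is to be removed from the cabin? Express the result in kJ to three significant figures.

177000 kJ

The reservoir spacing is ΔT = 321 − 293 = 28.00 K.
The reversible limit is COP_R = T_C/ΔT = 10.46, so W_min = Q_C/COP = Q_C·ΔT/T_C.
W_min = 1850000 × 28.00/293.00 = 176800 kJ.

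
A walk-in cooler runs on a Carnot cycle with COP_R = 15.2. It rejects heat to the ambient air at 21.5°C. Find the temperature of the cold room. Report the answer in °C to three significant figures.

3.31 °C

For a Carnot refrigerator COP_R = T_C/(T_H − T_C), so T_C = COP·T_H/(1 + COP).
With T_H = 294.65 K, T_C = 15.2 × 294.65/16.20 = 276.46 K.
Converting, 276.46 K = 3.31°C.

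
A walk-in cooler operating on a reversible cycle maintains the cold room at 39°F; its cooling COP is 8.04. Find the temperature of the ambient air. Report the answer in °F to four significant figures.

101.0 °F

COP_R = T_C/(T_H − T_C) gives T_H − T_C = T_C/COP.
With T_C = 277.04 K, T_H = 277.04 × (1 + 1/8.04) = 311.50 K.
Converting, 311.50 K = 101.02°F.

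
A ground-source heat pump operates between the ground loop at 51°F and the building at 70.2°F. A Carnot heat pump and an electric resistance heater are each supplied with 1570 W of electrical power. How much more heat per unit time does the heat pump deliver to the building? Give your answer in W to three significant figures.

In absolute terms T_C = 283.71 K and T_H = 294.37 K, so ΔT = 10.67 K.
COP_Carnot = T_H/ΔT = 294.37/10.67 = 27.60.
The heat pump delivers Q̇_H = COP × Ẇ = 43330 W; the resistance heater delivers Ẇ = 1570 W.
Extra = (COP − 1)·Ẇ = 41760 W.

41800 W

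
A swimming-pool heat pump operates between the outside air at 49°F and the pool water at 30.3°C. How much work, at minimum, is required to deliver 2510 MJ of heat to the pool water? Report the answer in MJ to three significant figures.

173 MJ

In absolute terms T_C = 282.59 K and T_H = 303.45 K, so ΔT = 20.86 K.
The reversible limit is COP_HP = T_H/ΔT = 14.55, so W_min = Q_H/COP = Q_H·ΔT/T_H.
W_min = 2510 × 20.86/303.45 = 172.5 MJ.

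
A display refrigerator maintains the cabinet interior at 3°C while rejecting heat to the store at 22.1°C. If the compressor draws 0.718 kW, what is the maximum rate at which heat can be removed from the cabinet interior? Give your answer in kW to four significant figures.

10.38 kW

In absolute terms T_C = 276.15 K and T_H = 295.25 K, so ΔT = 19.10 K.
COP_Carnot = T_C/ΔT = 276.15/19.10 = 14.46.
Q̇_max = COP_Carnot × Ẇ = 14.46 × 0.7180 kW = 10.38 kW.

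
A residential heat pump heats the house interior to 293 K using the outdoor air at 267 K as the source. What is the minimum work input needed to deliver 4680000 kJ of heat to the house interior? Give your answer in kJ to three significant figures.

415000 kJ

The reservoir spacing is ΔT = 293 − 267 = 26.00 K.
The reversible limit is COP_HP = T_H/ΔT = 11.27, so W_min = Q_H/COP = Q_H·ΔT/T_H.
W_min = 4680000 × 26.00/293.00 = 415300 kJ.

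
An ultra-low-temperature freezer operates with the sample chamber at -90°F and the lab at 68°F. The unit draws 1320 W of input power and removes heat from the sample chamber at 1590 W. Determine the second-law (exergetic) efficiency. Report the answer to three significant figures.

0.515

COP_actual = Q̇_C/Ẇ = 1590/1320 = 1.205.
In absolute terms T_C = 205.37 K and T_H = 293.15 K, so ΔT = 87.78 K.
COP_Carnot = T_C/ΔT = 205.37/87.78 = 2.340.
η_II = COP_actual/COP_Carnot = 1.205/2.340 = 0.5148.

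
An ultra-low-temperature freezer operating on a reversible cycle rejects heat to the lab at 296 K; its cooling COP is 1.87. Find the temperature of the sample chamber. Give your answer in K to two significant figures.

For a Carnot refrigerator COP_R = T_C/(T_H − T_C), so T_C = COP·T_H/(1 + COP).
With T_H = 296.00 K, T_C = 1.87 × 296.00/2.870 = 192.86 K.

190 K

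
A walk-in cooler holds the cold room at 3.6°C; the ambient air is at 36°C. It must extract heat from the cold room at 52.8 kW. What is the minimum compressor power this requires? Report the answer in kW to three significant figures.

6.18 kW

In absolute terms T_C = 276.75 K and T_H = 309.15 K, so ΔT = 32.40 K.
COP_Carnot = T_C/ΔT = 276.75/32.40 = 8.542.
Ẇ_min = Q̇/COP_Carnot = 52.80/8.542 = 6.181 kW.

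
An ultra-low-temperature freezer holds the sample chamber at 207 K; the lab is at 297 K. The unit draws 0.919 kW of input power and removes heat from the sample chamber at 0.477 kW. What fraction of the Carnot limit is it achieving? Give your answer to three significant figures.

0.226

COP_actual = Q̇_C/Ẇ = 0.4770/0.9190 = 0.5190.
The reservoir spacing is ΔT = 297 − 207 = 90.00 K.
COP_Carnot = T_C/ΔT = 207.00/90.00 = 2.300.
η_II = COP_actual/COP_Carnot = 0.5190/2.300 = 0.2257.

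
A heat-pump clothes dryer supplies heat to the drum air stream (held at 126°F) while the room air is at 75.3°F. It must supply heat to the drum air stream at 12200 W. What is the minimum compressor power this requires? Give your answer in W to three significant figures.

1060 W

In absolute terms T_C = 297.21 K and T_H = 325.37 K, so ΔT = 28.17 K.
COP_Carnot = T_H/ΔT = 325.37/28.17 = 11.55.
Ẇ_min = Q̇/COP_Carnot = 12200/11.55 = 1056 W.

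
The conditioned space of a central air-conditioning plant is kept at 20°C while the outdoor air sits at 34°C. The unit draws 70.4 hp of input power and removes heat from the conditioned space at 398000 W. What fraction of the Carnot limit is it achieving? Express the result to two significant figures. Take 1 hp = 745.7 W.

Converting, Q̇_C = 398000 W = 533.7 hp, so COP_actual = Q̇_C/Ẇ = 533.7/70.40 = 7.581.
In absolute terms T_C = 293.15 K and T_H = 307.15 K, so ΔT = 14.00 K.
COP_Carnot = T_C/ΔT = 293.15/14.00 = 20.94.
η_II = COP_actual/COP_Carnot = 7.581/20.94 = 0.3621.

0.36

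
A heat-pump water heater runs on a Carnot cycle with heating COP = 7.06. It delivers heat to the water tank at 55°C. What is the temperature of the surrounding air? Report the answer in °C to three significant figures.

COP_HP = T_H/(T_H − T_C) gives T_H − T_C = T_H/COP.
With T_H = 328.15 K, T_C = 328.15 × (1 − 1/7.06) = 281.67 K.
Converting, 281.67 K = 8.52°C.

8.52 °C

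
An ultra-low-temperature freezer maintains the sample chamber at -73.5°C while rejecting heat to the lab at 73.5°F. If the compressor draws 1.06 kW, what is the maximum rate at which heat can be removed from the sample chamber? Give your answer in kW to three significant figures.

2.19 kW

In absolute terms T_C = 199.65 K and T_H = 296.21 K, so ΔT = 96.56 K.
COP_Carnot = T_C/ΔT = 199.65/96.56 = 2.068.
Q̇_max = COP_Carnot × Ẇ = 2.068 × 1.060 kW = 2.192 kW.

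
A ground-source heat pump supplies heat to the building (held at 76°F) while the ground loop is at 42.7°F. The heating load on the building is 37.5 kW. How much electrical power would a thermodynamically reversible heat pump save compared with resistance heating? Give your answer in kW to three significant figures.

35.2 kW

In absolute terms T_C = 279.09 K and T_H = 297.59 K, so ΔT = 18.50 K.
COP_Carnot = T_H/ΔT = 297.59/18.50 = 16.09.
Resistance heating needs Ẇ_res = Q̇_H = 37.50 kW; the reversible heat pump needs only Ẇ_hp = Q̇_H/COP = 2.331 kW.
Saving = 37.50 − 2.331 = 35.17 kW.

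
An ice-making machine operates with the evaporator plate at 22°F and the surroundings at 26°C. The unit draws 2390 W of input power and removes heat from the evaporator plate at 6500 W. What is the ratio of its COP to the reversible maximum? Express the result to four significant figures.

COP_actual = Q̇_C/Ẇ = 6500/2390 = 2.720.
In absolute terms T_C = 267.59 K and T_H = 299.15 K, so ΔT = 31.56 K.
COP_Carnot = T_C/ΔT = 267.59/31.56 = 8.480.
η_II = COP_actual/COP_Carnot = 2.720/8.480 = 0.3207.

0.3207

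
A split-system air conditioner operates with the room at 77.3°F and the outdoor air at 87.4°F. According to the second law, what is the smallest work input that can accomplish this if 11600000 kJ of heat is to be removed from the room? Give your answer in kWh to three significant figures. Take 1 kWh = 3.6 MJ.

In absolute terms T_C = 298.32 K and T_H = 303.93 K, so ΔT = 5.611 K.
The reversible limit is COP_R = T_C/ΔT = 53.17, so W_min = Q_C/COP = Q_C·ΔT/T_C.
W_min = 11600000 × 5.611/298.32 = 218200 kJ = 60.61 kWh.

60.6 kWh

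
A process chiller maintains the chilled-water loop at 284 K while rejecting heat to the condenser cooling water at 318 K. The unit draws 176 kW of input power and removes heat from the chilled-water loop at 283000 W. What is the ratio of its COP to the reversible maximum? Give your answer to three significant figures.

0.193

Converting, Q̇_C = 283000 W = 283.0 kW, so COP_actual = Q̇_C/Ẇ = 283.0/176.0 = 1.608.
The reservoir spacing is ΔT = 318 − 284 = 34.00 K.
COP_Carnot = T_C/ΔT = 284.00/34.00 = 8.353.
η_II = COP_actual/COP_Carnot = 1.608/8.353 = 0.1925.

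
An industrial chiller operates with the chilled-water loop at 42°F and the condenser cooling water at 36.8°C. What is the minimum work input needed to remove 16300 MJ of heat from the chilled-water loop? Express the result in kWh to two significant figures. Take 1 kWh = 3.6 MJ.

In absolute terms T_C = 278.71 K and T_H = 309.95 K, so ΔT = 31.24 K.
The reversible limit is COP_R = T_C/ΔT = 8.920, so W_min = Q_C/COP = Q_C·ΔT/T_C.
W_min = 16300 × 31.24/278.71 = 1827 MJ = 507.6 kWh.

510 kWh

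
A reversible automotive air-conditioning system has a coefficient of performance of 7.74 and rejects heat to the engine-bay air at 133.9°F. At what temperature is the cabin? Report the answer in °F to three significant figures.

66.0 °F

For a Carnot refrigerator COP_R = T_C/(T_H − T_C), so T_C = COP·T_H/(1 + COP).
With T_H = 329.76 K, T_C = 7.74 × 329.76/8.740 = 292.03 K.
Converting, 292.03 K = 65.99°F.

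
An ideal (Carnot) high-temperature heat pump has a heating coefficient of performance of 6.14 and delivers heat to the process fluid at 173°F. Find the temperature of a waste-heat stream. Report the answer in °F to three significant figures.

70.0 °F

COP_HP = T_H/(T_H − T_C) gives T_H − T_C = T_H/COP.
With T_H = 351.48 K, T_C = 351.48 × (1 − 1/6.14) = 294.24 K.
Converting, 294.24 K = 69.96°F.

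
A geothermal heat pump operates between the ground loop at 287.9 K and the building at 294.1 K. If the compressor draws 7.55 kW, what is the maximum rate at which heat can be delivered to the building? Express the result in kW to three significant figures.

The reservoir spacing is ΔT = 294.1 − 287.9 = 6.200 K.
COP_Carnot = T_H/ΔT = 294.10/6.200 = 47.44.
Q̇_max = COP_Carnot × Ẇ = 47.44 × 7.550 kW = 358.1 kW.

358 kW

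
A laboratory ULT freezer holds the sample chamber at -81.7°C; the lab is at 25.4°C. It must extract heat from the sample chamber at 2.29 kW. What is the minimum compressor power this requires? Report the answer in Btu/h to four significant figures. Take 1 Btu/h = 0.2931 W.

In absolute terms T_C = 191.45 K and T_H = 298.55 K, so ΔT = 107.1 K.
COP_Carnot = T_C/ΔT = 191.45/107.1 = 1.788.
Ẇ_min = Q̇/COP_Carnot = 2.290/1.788 = 1.281 kW = 4371 Btu/h.

4371 Btu/h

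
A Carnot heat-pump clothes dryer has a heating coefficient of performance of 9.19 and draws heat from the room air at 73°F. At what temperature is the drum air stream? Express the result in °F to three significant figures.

138 °F

COP_HP = T_H/(T_H − T_C) rearranges to T_H = COP·T_C/(COP − 1).
With T_C = 295.93 K, T_H = 9.19 × 295.93/8.190 = 332.06 K.
Converting, 332.06 K = 138.04°F.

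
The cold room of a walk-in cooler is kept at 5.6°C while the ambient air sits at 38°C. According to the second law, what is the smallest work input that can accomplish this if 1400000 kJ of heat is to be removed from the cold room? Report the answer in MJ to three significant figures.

In absolute terms T_C = 278.75 K and T_H = 311.15 K, so ΔT = 32.40 K.
The reversible limit is COP_R = T_C/ΔT = 8.603, so W_min = Q_C/COP = Q_C·ΔT/T_C.
W_min = 1400000 × 32.40/278.75 = 162700 kJ = 162.7 MJ.

163 MJ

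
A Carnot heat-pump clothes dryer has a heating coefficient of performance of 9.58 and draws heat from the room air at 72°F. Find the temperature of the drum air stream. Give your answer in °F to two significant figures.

COP_HP = T_H/(T_H − T_C) rearranges to T_H = COP·T_C/(COP − 1).
With T_C = 295.37 K, T_H = 9.58 × 295.37/8.580 = 329.80 K.
Converting, 329.80 K = 133.97°F.

130 °F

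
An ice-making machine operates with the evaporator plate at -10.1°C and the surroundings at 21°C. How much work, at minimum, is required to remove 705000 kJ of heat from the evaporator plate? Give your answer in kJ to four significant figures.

In absolute terms T_C = 263.05 K and T_H = 294.15 K, so ΔT = 31.10 K.
The reversible limit is COP_R = T_C/ΔT = 8.458, so W_min = Q_C/COP = Q_C·ΔT/T_C.
W_min = 705000 × 31.10/263.05 = 83350 kJ.

83350 kJ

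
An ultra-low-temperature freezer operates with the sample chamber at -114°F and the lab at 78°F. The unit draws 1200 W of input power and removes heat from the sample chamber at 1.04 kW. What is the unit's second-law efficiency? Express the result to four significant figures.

0.4814

Converting, Q̇_C = 1.040 kW = 1040 W, so COP_actual = Q̇_C/Ẇ = 1040/1200 = 0.8667.
In absolute terms T_C = 192.04 K and T_H = 298.71 K, so ΔT = 106.7 K.
COP_Carnot = T_C/ΔT = 192.04/106.7 = 1.800.
η_II = COP_actual/COP_Carnot = 0.8667/1.800 = 0.4814.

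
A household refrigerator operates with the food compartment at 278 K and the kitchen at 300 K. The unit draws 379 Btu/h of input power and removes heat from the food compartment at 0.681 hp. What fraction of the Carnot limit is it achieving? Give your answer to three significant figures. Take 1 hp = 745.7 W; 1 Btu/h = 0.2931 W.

0.362

Converting, Q̇_C = 0.6810 hp = 1733 Btu/h, so COP_actual = Q̇_C/Ẇ = 1733/379.0 = 4.571.
The reservoir spacing is ΔT = 300 − 278 = 22.00 K.
COP_Carnot = T_C/ΔT = 278.00/22.00 = 12.64.
η_II = COP_actual/COP_Carnot = 4.571/12.64 = 0.3618.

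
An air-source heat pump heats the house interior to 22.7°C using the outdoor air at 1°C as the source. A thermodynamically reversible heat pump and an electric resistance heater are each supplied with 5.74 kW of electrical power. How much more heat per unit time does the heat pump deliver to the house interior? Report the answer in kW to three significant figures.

In absolute terms T_C = 274.15 K and T_H = 295.85 K, so ΔT = 21.70 K.
COP_Carnot = T_H/ΔT = 295.85/21.70 = 13.63.
The heat pump delivers Q̇_H = COP × Ẇ = 78.26 kW; the resistance heater delivers Ẇ = 5.740 kW.
Extra = (COP − 1)·Ẇ = 72.52 kW.

72.5 kW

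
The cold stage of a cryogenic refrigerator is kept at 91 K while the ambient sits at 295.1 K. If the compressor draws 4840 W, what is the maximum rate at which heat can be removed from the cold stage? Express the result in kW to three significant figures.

The reservoir spacing is ΔT = 295.1 − 91 = 204.1 K.
COP_Carnot = T_C/ΔT = 91.00/204.1 = 0.4459.
Q̇_max = COP_Carnot × Ẇ = 0.4459 × 4840 W = 2158 W = 2.158 kW.

2.16 kW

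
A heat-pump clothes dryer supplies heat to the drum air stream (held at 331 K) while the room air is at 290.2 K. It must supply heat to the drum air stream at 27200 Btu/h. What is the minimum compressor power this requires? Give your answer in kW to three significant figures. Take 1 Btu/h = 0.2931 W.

The reservoir spacing is ΔT = 331 − 290.2 = 40.80 K.
COP_Carnot = T_H/ΔT = 331.00/40.80 = 8.113.
Ẇ_min = Q̇/COP_Carnot = 27200/8.113 = 3353 Btu/h = 0.9827 kW.

0.983 kW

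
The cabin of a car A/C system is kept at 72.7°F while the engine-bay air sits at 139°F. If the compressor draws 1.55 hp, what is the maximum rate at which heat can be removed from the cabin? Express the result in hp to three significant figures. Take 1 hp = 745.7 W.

12.4 hp

In absolute terms T_C = 295.76 K and T_H = 332.59 K, so ΔT = 36.83 K.
COP_Carnot = T_C/ΔT = 295.76/36.83 = 8.030.
Q̇_max = COP_Carnot × Ẇ = 8.030 × 1.550 hp = 12.45 hp.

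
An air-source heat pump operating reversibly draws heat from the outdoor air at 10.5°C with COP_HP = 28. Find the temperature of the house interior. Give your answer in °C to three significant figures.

21.0 °C

COP_HP = T_H/(T_H − T_C) rearranges to T_H = COP·T_C/(COP − 1).
With T_C = 283.65 K, T_H = 28 × 283.65/27.00 = 294.16 K.
Converting, 294.16 K = 21.01°C.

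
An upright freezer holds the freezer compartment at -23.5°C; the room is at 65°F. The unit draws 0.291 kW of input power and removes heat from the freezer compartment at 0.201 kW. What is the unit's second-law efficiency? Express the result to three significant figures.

COP_actual = Q̇_C/Ẇ = 0.2010/0.2910 = 0.6907.
In absolute terms T_C = 249.65 K and T_H = 291.48 K, so ΔT = 41.83 K.
COP_Carnot = T_C/ΔT = 249.65/41.83 = 5.968.
η_II = COP_actual/COP_Carnot = 0.6907/5.968 = 0.1157.

0.116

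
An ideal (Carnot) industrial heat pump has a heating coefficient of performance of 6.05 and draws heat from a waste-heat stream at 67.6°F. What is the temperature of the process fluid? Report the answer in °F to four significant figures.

172.0 °F

COP_HP = T_H/(T_H − T_C) rearranges to T_H = COP·T_C/(COP − 1).
With T_C = 292.93 K, T_H = 6.05 × 292.93/5.050 = 350.93 K.
Converting, 350.93 K = 172.01°F.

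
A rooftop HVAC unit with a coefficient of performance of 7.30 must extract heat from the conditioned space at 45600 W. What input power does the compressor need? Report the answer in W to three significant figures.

Ẇ = Q̇_C/COP = 45600/7.30 = 6247 W.

6250 W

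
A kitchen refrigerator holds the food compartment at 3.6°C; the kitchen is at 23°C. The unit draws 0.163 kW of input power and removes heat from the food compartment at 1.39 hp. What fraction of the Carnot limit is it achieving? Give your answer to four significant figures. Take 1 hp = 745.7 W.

Converting, Q̇_C = 1.390 hp = 1.037 kW, so COP_actual = Q̇_C/Ẇ = 1.037/0.1630 = 6.359.
In absolute terms T_C = 276.75 K and T_H = 296.15 K, so ΔT = 19.40 K.
COP_Carnot = T_C/ΔT = 276.75/19.40 = 14.27.
η_II = COP_actual/COP_Carnot = 6.359/14.27 = 0.4458.

0.4458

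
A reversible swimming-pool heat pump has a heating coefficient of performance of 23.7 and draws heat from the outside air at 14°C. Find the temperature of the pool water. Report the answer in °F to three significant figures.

80.0 °F

COP_HP = T_H/(T_H − T_C) rearranges to T_H = COP·T_C/(COP − 1).
With T_C = 287.15 K, T_H = 23.7 × 287.15/22.70 = 299.80 K.
Converting, 299.80 K = 79.97°F.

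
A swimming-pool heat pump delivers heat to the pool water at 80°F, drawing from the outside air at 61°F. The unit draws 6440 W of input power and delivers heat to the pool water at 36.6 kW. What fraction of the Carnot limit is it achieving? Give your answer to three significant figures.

0.200

Converting, Q̇_H = 36.60 kW = 36600 W, so COP_actual = Q̇_H/Ẇ = 36600/6440 = 5.683.
In absolute terms T_C = 289.26 K and T_H = 299.82 K, so ΔT = 10.56 K.
COP_Carnot = T_H/ΔT = 299.82/10.56 = 28.40.
η_II = COP_actual/COP_Carnot = 5.683/28.40 = 0.2001.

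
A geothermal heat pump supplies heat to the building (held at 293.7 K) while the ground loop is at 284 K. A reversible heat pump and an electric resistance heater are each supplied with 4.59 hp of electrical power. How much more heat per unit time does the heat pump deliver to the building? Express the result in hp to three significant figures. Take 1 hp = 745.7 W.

The reservoir spacing is ΔT = 293.7 − 284 = 9.700 K.
COP_Carnot = T_H/ΔT = 293.70/9.700 = 30.28.
The heat pump delivers Q̇_H = COP × Ẇ = 139.0 hp; the resistance heater delivers Ẇ = 4.590 hp.
Extra = (COP − 1)·Ẇ = 134.4 hp.

134 hp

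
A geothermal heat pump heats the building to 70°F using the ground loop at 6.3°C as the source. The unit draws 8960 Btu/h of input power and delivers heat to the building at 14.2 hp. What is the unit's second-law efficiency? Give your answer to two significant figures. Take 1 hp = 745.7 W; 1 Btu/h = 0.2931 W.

0.20

Converting, Q̇_H = 14.20 hp = 36130 Btu/h, so COP_actual = Q̇_H/Ẇ = 36130/8960 = 4.032.
In absolute terms T_C = 279.45 K and T_H = 294.26 K, so ΔT = 14.81 K.
COP_Carnot = T_H/ΔT = 294.26/14.81 = 19.87.
η_II = COP_actual/COP_Carnot = 4.032/19.87 = 0.2029.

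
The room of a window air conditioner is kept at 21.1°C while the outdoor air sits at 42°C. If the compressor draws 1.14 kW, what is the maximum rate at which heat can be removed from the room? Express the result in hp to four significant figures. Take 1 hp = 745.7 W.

In absolute terms T_C = 294.25 K and T_H = 315.15 K, so ΔT = 20.90 K.
COP_Carnot = T_C/ΔT = 294.25/20.90 = 14.08.
Q̇_max = COP_Carnot × Ẇ = 14.08 × 1.140 kW = 16.05 kW = 21.52 hp.

21.52 hp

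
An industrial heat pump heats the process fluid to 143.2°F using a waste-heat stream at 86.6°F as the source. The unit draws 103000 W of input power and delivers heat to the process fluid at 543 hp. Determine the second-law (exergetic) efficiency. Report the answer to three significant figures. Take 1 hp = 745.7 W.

0.369

Converting, Q̇_H = 543.0 hp = 404900 W, so COP_actual = Q̇_H/Ẇ = 404900/103000 = 3.931.
In absolute terms T_C = 303.48 K and T_H = 334.93 K, so ΔT = 31.44 K.
COP_Carnot = T_H/ΔT = 334.93/31.44 = 10.65.
η_II = COP_actual/COP_Carnot = 3.931/10.65 = 0.3691.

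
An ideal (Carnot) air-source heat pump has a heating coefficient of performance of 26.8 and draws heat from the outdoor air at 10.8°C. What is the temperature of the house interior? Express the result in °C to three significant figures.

21.8 °C

COP_HP = T_H/(T_H − T_C) rearranges to T_H = COP·T_C/(COP − 1).
With T_C = 283.95 K, T_H = 26.8 × 283.95/25.80 = 294.96 K.
Converting, 294.96 K = 21.81°C.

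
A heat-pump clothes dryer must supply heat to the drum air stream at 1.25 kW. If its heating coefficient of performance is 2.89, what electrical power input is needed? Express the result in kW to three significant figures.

Ẇ = Q̇_H/COP_HP = 1.250/2.89 = 0.4325 kW.

0.433 kW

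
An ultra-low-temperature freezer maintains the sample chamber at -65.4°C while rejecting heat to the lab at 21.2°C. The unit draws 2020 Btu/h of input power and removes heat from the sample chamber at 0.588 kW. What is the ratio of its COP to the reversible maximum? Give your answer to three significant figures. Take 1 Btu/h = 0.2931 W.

0.414

Converting, Q̇_C = 0.5880 kW = 2006 Btu/h, so COP_actual = Q̇_C/Ẇ = 2006/2020 = 0.9931.
In absolute terms T_C = 207.75 K and T_H = 294.35 K, so ΔT = 86.60 K.
COP_Carnot = T_C/ΔT = 207.75/86.60 = 2.399.
η_II = COP_actual/COP_Carnot = 0.9931/2.399 = 0.4140.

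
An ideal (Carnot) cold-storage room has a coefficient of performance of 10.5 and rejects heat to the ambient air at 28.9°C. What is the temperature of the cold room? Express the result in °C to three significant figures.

2.63 °C

For a Carnot refrigerator COP_R = T_C/(T_H − T_C), so T_C = COP·T_H/(1 + COP).
With T_H = 302.05 K, T_C = 10.5 × 302.05/11.50 = 275.78 K.
Converting, 275.78 K = 2.63°C.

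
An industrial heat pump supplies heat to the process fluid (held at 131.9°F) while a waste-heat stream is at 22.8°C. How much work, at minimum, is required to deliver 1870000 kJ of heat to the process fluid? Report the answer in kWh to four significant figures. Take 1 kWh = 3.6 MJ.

51.68 kWh

In absolute terms T_C = 295.95 K and T_H = 328.65 K, so ΔT = 32.70 K.
The reversible limit is COP_HP = T_H/ΔT = 10.05, so W_min = Q_H/COP = Q_H·ΔT/T_H.
W_min = 1870000 × 32.70/328.65 = 186100 kJ = 51.68 kWh.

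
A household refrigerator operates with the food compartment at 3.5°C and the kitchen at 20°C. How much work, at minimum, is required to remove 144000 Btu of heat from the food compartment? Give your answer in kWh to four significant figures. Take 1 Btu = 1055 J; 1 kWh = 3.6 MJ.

In absolute terms T_C = 276.65 K and T_H = 293.15 K, so ΔT = 16.50 K.
The reversible limit is COP_R = T_C/ΔT = 16.77, so W_min = Q_C/COP = Q_C·ΔT/T_C.
W_min = 144000 × 16.50/276.65 = 8588 Btu = 2.517 kWh.

2.517 kWh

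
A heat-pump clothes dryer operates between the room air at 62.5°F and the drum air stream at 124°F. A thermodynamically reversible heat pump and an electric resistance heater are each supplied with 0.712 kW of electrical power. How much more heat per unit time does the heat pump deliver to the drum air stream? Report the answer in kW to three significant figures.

In absolute terms T_C = 290.09 K and T_H = 324.26 K, so ΔT = 34.17 K.
COP_Carnot = T_H/ΔT = 324.26/34.17 = 9.491.
The heat pump delivers Q̇_H = COP × Ẇ = 6.757 kW; the resistance heater delivers Ẇ = 0.7120 kW.
Extra = (COP − 1)·Ẇ = 6.045 kW.

6.05 kW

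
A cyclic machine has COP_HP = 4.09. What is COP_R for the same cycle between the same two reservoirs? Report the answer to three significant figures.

3.09

Since Q_H = Q_C + W for any cycle, COP_R = Q_C/W = Q_H/W − 1.
COP_R = 4.09 − 1 = 3.09.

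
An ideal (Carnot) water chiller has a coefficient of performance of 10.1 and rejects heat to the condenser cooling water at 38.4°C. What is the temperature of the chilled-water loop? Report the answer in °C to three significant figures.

For a Carnot refrigerator COP_R = T_C/(T_H − T_C), so T_C = COP·T_H/(1 + COP).
With T_H = 311.55 K, T_C = 10.1 × 311.55/11.10 = 283.48 K.
Converting, 283.48 K = 10.33°C.

10.3 °C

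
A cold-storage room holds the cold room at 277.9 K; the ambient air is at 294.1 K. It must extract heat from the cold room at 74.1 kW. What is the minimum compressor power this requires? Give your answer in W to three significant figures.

The reservoir spacing is ΔT = 294.1 − 277.9 = 16.20 K.
COP_Carnot = T_C/ΔT = 277.90/16.20 = 17.15.
Ẇ_min = Q̇/COP_Carnot = 74.10/17.15 = 4.320 kW = 4320 W.

4320 W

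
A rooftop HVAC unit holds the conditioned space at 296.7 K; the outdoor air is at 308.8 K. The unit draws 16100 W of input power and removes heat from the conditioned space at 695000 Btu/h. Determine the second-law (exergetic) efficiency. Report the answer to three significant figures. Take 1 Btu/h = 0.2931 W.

Converting, Q̇_C = 695000 Btu/h = 203700 W, so COP_actual = Q̇_C/Ẇ = 203700/16100 = 12.65.
The reservoir spacing is ΔT = 308.8 − 296.7 = 12.10 K.
COP_Carnot = T_C/ΔT = 296.70/12.10 = 24.52.
η_II = COP_actual/COP_Carnot = 12.65/24.52 = 0.5160.

0.516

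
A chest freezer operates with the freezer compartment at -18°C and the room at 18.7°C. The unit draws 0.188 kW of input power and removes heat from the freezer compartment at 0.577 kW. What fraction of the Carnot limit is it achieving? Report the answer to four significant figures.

0.4415

COP_actual = Q̇_C/Ẇ = 0.5770/0.1880 = 3.069.
In absolute terms T_C = 255.15 K and T_H = 291.85 K, so ΔT = 36.70 K.
COP_Carnot = T_C/ΔT = 255.15/36.70 = 6.952.
η_II = COP_actual/COP_Carnot = 3.069/6.952 = 0.4415.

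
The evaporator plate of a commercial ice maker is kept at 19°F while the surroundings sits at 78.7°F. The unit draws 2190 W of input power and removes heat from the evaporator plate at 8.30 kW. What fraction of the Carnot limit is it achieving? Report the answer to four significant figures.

0.4727

Converting, Q̇_C = 8.300 kW = 8300 W, so COP_actual = Q̇_C/Ẇ = 8300/2190 = 3.790.
In absolute terms T_C = 265.93 K and T_H = 299.09 K, so ΔT = 33.17 K.
COP_Carnot = T_C/ΔT = 265.93/33.17 = 8.018.
η_II = COP_actual/COP_Carnot = 3.790/8.018 = 0.4727.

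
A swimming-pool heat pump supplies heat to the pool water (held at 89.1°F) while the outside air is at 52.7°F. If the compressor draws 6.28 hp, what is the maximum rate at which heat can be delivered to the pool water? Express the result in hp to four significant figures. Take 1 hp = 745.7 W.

In absolute terms T_C = 284.65 K and T_H = 304.87 K, so ΔT = 20.22 K.
COP_Carnot = T_H/ΔT = 304.87/20.22 = 15.08.
Q̇_max = COP_Carnot × Ẇ = 15.08 × 6.280 hp = 94.68 hp.

94.68 hp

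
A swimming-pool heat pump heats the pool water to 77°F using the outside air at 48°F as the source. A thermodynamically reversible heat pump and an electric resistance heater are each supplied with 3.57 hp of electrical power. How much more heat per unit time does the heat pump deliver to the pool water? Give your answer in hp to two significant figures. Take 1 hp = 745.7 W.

In absolute terms T_C = 282.04 K and T_H = 298.15 K, so ΔT = 16.11 K.
COP_Carnot = T_H/ΔT = 298.15/16.11 = 18.51.
The heat pump delivers Q̇_H = COP × Ẇ = 66.07 hp; the resistance heater delivers Ẇ = 3.570 hp.
Extra = (COP − 1)·Ẇ = 62.50 hp.

62 hp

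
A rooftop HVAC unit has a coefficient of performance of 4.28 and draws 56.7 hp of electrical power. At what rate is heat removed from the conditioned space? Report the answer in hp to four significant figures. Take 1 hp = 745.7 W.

Q̇_C = COP × Ẇ = 4.28 × 56.70 = 242.7 hp.

242.7 hp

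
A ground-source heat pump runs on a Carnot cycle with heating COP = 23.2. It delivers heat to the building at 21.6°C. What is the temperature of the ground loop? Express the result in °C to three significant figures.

COP_HP = T_H/(T_H − T_C) gives T_H − T_C = T_H/COP.
With T_H = 294.75 K, T_C = 294.75 × (1 − 1/23.2) = 282.05 K.
Converting, 282.05 K = 8.90°C.

8.90 °C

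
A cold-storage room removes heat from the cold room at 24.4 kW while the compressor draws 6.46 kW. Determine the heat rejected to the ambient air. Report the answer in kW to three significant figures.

For a cyclic device the first law requires Q̇_H = Q̇_C + Ẇ.
Q̇_H = Q̇_C + Ẇ = 30.86 kW.

30.9 kW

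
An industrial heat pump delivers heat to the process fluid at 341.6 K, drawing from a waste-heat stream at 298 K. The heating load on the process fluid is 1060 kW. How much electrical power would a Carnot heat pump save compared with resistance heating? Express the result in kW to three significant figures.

The reservoir spacing is ΔT = 341.6 − 298 = 43.60 K.
COP_Carnot = T_H/ΔT = 341.60/43.60 = 7.835.
Resistance heating needs Ẇ_res = Q̇_H = 1060 kW; the reversible heat pump needs only Ẇ_hp = Q̇_H/COP = 135.3 kW.
Saving = 1060 − 135.3 = 924.7 kW.

925 kW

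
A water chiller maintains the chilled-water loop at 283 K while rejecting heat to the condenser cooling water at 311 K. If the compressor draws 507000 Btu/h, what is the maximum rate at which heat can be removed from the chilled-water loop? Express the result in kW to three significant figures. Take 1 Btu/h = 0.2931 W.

1500 kW

The reservoir spacing is ΔT = 311 − 283 = 28.00 K.
COP_Carnot = T_C/ΔT = 283.00/28.00 = 10.11.
Q̇_max = COP_Carnot × Ẇ = 10.11 × 507000 Btu/h = 5124000 Btu/h = 1502 kW.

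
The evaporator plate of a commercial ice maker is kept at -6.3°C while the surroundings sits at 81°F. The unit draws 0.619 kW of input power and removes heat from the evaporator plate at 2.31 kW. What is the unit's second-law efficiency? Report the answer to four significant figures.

COP_actual = Q̇_C/Ẇ = 2.310/0.6190 = 3.732.
In absolute terms T_C = 266.85 K and T_H = 300.37 K, so ΔT = 33.52 K.
COP_Carnot = T_C/ΔT = 266.85/33.52 = 7.960.
η_II = COP_actual/COP_Carnot = 3.732/7.960 = 0.4688.

0.4688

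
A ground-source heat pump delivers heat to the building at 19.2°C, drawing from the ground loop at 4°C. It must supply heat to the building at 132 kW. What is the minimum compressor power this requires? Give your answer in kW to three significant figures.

6.86 kW

In absolute terms T_C = 277.15 K and T_H = 292.35 K, so ΔT = 15.20 K.
COP_Carnot = T_H/ΔT = 292.35/15.20 = 19.23.
Ẇ_min = Q̇/COP_Carnot = 132.0/19.23 = 6.863 kW.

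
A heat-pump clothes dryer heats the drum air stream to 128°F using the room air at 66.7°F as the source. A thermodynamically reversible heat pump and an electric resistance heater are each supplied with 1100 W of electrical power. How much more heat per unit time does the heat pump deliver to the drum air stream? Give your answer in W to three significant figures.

9450 W

In absolute terms T_C = 292.43 K and T_H = 326.48 K, so ΔT = 34.06 K.
COP_Carnot = T_H/ΔT = 326.48/34.06 = 9.587.
The heat pump delivers Q̇_H = COP × Ẇ = 10550 W; the resistance heater delivers Ẇ = 1100 W.
Extra = (COP − 1)·Ẇ = 9445 W.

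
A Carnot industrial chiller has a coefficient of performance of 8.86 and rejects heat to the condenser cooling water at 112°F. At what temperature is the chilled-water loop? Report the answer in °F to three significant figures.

54.0 °F

For a Carnot refrigerator COP_R = T_C/(T_H − T_C), so T_C = COP·T_H/(1 + COP).
With T_H = 317.59 K, T_C = 8.86 × 317.59/9.860 = 285.38 K.
Converting, 285.38 K = 54.02°F.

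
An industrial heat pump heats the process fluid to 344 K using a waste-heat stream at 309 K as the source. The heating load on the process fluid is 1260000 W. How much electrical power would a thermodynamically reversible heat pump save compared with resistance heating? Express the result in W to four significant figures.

1132000 W

The reservoir spacing is ΔT = 344 − 309 = 35.00 K.
COP_Carnot = T_H/ΔT = 344.00/35.00 = 9.829.
Resistance heating needs Ẇ_res = Q̇_H = 1260000 W; the reversible heat pump needs only Ẇ_hp = Q̇_H/COP = 128200 W.
Saving = 1260000 − 128200 = 1132000 W.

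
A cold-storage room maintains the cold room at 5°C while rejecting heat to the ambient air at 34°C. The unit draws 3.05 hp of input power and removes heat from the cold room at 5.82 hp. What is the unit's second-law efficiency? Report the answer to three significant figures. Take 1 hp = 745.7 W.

0.199

COP_actual = Q̇_C/Ẇ = 5.820/3.050 = 1.908.
In absolute terms T_C = 278.15 K and T_H = 307.15 K, so ΔT = 29.00 K.
COP_Carnot = T_C/ΔT = 278.15/29.00 = 9.591.
η_II = COP_actual/COP_Carnot = 1.908/9.591 = 0.1989.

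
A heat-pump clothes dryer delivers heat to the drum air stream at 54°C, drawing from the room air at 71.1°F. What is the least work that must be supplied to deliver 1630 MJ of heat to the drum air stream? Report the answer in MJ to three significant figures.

161 MJ

In absolute terms T_C = 294.87 K and T_H = 327.15 K, so ΔT = 32.28 K.
The reversible limit is COP_HP = T_H/ΔT = 10.14, so W_min = Q_H/COP = Q_H·ΔT/T_H.
W_min = 1630 × 32.28/327.15 = 160.8 MJ.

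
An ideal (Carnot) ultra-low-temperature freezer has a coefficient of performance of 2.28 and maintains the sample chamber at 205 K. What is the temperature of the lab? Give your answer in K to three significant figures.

295 K

COP_R = T_C/(T_H − T_C) gives T_H − T_C = T_C/COP.
With T_C = 205.00 K, T_H = 205.00 × (1 + 1/2.28) = 294.91 K.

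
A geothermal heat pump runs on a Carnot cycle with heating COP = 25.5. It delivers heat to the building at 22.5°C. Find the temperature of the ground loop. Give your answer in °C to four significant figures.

10.91 °C

COP_HP = T_H/(T_H − T_C) gives T_H − T_C = T_H/COP.
With T_H = 295.65 K, T_C = 295.65 × (1 − 1/25.5) = 284.06 K.
Converting, 284.06 K = 10.91°C.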